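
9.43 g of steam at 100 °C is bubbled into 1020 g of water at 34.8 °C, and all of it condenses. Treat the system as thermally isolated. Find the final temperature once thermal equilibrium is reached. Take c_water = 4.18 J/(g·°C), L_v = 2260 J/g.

T_f ≈ 40.4 °C

Taking heat into each body as positive, Σ m c ΔT = 0:
condense steam: −9.43×2260 = −21312; condensed water 100 °C→T: 39.42(T − 100); water warms: 1020×4.18×(T − 34.8) = 4263.6(T − 34.8)
4303 T = 21312 + 3941.7 + 148373 = 173627
T ≈ 40.35 °C, under the boiling point, so the assumption holds.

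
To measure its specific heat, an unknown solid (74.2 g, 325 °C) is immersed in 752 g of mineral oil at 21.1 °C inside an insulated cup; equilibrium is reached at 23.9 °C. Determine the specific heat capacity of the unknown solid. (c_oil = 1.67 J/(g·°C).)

m_s c (T_s − T_f) = m_oil c_oil (T_f − T_0):
74.2·c·(325 − 23.9) = 752·1.67·(23.9 − 21.1)
22342 c = 3516.4  ⇒  c ≈ 0.1574 J/(g·°C)

c ≈ 0.157 J/(g·°C)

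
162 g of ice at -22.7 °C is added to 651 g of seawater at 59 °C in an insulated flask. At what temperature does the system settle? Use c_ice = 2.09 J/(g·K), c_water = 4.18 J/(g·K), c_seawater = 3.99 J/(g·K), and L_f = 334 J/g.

Net heat exchanged in the isolated system is zero:
ice -22.7→0 °C: 162×2.09×22.7 = 7685.8
  fusion: m_ice L_f = 162×334 = 54108
  meltwater 0→T: 162×4.18×T = 677.16 T
  seawater cools: 651×3.99×(T − 59) = 2597.5(T − 59)
3274.7 T = 153252 − 61794 = 91458
T ≈ 27.93 °C. Since T > 0 °C, the all-ice-melts assumption holds.

T_f ≈ 27.9 °C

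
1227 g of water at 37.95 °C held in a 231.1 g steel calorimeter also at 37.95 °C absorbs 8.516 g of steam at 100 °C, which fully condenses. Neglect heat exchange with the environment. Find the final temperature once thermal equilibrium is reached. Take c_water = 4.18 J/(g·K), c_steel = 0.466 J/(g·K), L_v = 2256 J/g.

Net heat exchanged in the isolated system is zero:
condense steam: −8.516·2256 = −19212; condensed water 100 °C→T: 35.6(T − 100); water warms: 1227·4.18·(T − 37.95) = 5128.9(T − 37.95); steel cup: 231.1·0.466·(T − 37.95) = 107.69(T − 37.95)
5272.1 T = 19212 + 3559.7 + 198727 = 221499
T ≈ 42.01 °C (< 100 °C, so full condensation is consistent).

T_f ≈ 42.0 °C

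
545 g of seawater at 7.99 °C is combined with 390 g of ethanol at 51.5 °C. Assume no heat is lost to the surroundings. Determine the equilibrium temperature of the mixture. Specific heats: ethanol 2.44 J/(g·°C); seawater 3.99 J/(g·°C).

Setting the total heat transfer to zero:
390*2.44*(T − 51.5) + 545*3.99*(T − 7.99) = 0
951.6(T − 51.5) + 2174.6(T − 7.99) = 0
(951.6 + 2174.6) T = 951.6*51.5 + 2174.6*7.99
T ≈ 21.23 °C

T_f ≈ 21.2 °C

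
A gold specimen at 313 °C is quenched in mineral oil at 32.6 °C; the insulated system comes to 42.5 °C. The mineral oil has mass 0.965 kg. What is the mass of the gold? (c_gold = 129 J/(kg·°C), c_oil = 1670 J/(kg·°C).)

Heat lost by the gold = heat gained by the oil:
m·129·(313 − 42.5) = 0.965·1670·(42.5 − 32.6)
34894 m = 15954  ⇒  m ≈ 0.4572 kg

m ≈ 0.457 kg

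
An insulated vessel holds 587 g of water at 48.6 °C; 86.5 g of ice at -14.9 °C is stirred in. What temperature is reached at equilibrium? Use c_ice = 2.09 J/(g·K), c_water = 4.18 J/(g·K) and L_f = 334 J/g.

T_f ≈ 31.1 °C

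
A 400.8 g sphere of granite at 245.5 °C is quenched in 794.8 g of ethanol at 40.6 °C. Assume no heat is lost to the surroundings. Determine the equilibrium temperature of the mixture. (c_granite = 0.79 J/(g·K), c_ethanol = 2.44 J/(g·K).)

Conservation of energy gives ΣQ = 0:
400.8·0.79·(T − 245.5) + 794.8·2.44·(T − 40.6) = 0
316.63(T − 245.5) + 1939.3(T − 40.6) = 0
(316.63 + 1939.3) T = 316.63·245.5 + 1939.3·40.6
T ≈ 69.36 °C

T_f ≈ 69.4 °C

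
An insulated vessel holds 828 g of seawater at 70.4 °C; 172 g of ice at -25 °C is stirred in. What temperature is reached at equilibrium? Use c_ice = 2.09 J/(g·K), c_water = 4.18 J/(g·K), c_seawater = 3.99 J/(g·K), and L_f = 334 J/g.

Setting the total heat transfer to zero:
warm ice to 0 °C: 172·2.09·(0 − (-25)) = 8987
  melt ice: 172·334 = 57448
  meltwater 0→T: 172·4.18·T = 718.96 T
  seawater cools: 828·3.99·(T − 70.4) = 3303.7(T − 70.4)
4022.7 T = 232582 − 66435 = 166147
T ≈ 41.30 °C. Since T > 0 °C, the all-ice-melts assumption holds.

T_f ≈ 41.3 °C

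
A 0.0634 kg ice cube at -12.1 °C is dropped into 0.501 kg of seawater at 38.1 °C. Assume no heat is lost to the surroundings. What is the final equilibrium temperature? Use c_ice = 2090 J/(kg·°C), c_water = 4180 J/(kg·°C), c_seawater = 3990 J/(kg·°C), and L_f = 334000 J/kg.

T_f ≈ 23.6 °C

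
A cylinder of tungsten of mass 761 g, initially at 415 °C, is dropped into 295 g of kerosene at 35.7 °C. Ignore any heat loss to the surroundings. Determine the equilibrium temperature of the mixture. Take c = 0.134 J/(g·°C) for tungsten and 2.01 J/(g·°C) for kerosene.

T_f ≈ 91.4 °C

T_f = Σ m_i c_i T_i / Σ m_i c_i:
T_f = (101.97·415 + 592.95·35.7) / (101.97 + 592.95)
    = 63488 / 694.92 ≈ 91.36 °C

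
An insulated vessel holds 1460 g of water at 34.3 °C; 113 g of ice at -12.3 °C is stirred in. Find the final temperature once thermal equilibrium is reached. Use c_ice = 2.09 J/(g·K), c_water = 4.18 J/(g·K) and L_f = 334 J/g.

Conservation of energy gives ΣQ = 0:
ice -12.3→0 °C: 113·2.09·12.3 = 2904.9
  latent heat to melt: 113·334 = 37742
  warm the meltwater: 472.34 T
  water: 6102.8(T − 34.3)
6575.1 T = 209326 − 40647 = 168679
T ≈ 25.65 °C — above 0 °C, consistent with complete melting.

T_f ≈ 25.7 °C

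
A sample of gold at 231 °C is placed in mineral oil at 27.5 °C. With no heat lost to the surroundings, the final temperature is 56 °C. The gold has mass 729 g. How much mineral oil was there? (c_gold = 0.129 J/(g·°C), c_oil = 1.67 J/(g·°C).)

m ≈ 346 g

Let T be the final temperature. ΣQ_i = 0:
729·0.129·(56 − 231) + m·1.67·(56 − 27.5) = 0
47.59 m = 16457
m = 16457/47.59 ≈ 345.8 g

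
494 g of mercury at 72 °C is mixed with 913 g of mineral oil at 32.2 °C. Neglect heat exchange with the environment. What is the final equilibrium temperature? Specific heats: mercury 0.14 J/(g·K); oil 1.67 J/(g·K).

T_f ≈ 33.9 °C

Net heat exchanged in the isolated system is zero:
494*0.14*(T − 72) + 913*1.67*(T − 32.2) = 0
69.16(T − 72) + 1524.7(T − 32.2) = 0
1593.9 T = 54075
T = 54075 / 1593.9 = 33.9 °C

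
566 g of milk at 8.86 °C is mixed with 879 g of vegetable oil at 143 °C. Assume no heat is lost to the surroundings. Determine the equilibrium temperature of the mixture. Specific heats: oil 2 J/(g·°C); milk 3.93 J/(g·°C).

T_f ≈ 68.1 °C

Energy conservation, ΣQ = 0:
879*2*(T − 143) + 566*3.93*(T − 8.86) = 0
3982.4 T = 271102
T = 271102/3982.4 ≈ 68.08 °C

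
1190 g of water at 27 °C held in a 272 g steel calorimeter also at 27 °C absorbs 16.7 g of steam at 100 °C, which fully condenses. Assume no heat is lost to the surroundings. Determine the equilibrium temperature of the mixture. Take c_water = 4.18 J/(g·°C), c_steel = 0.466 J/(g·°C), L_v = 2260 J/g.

T_f ≈ 35.3 °C

Sum of m c ΔT and latent-heat terms is zero:
condense steam: −16.7·2260 = −37742; condensate cools 100→T: 16.7·4.18·(T − 100) = 69.81(T − 100); original water: 4974.2(T − 27); steel cup: 272·0.466·(T − 27) = 126.75(T − 27)
5170.8 T = 37742 + 6980.6 + 137726 = 182448
T ≈ 35.28 °C (< 100 °C, so full condensation is consistent).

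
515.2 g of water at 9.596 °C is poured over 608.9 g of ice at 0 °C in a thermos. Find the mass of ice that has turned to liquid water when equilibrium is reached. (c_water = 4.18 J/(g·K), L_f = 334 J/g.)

m_melted ≈ 61.9 g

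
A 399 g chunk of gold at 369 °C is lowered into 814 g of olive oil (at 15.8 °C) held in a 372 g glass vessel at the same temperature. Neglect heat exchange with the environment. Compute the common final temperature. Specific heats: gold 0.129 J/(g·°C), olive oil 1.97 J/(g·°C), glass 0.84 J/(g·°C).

T_f ≈ 25.0 °C

Energy conservation, ΣQ = 0:
399·0.129·(T − 369) + 814·1.97·(T − 15.8) + 372·0.84·(T − 15.8) = 0
51.47(T − 369) + 1603.6(T − 15.8) + 312.48(T − 15.8) = 0
1967.5 T = 49267
T = 49267 / 1967.5 = 25 °C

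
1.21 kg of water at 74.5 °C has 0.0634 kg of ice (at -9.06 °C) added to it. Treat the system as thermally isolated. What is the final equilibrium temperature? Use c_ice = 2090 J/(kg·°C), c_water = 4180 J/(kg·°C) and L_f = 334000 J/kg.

Heat gained plus heat lost sum to zero:
warm ice to 0 °C: 0.0634·2090·(0 − (-9.06)) = 1200.5; fusion: m_ice L_f = 0.0634·334000 = 21176; warm the meltwater: 265.01 T; water cools: 1.21·4180·(T − 74.5) = 5057.8(T − 74.5)
5322.8 T = 376806 − 22376 = 354430
T ≈ 66.59 °C. Since T > 0 °C, the all-ice-melts assumption holds.

T_f ≈ 66.6 °C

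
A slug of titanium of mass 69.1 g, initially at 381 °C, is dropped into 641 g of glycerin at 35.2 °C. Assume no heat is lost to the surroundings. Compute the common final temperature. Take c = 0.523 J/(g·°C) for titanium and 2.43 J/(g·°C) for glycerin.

T_f ≈ 43.0 °C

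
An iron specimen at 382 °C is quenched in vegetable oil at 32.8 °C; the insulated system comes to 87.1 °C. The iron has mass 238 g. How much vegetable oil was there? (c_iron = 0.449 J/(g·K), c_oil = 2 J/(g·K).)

m ≈ 290 g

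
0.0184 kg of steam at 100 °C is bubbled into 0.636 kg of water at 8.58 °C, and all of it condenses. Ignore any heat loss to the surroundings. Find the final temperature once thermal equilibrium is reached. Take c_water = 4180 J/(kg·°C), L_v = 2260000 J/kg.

Energy conservation, ΣQ = 0:
latent heat released on condensation: 0.0184·2260000 = 41584
  condensate cools 100→T: 0.0184·4180·(T − 100) = 76.91(T − 100)
  original water: 2658.5(T − 8.58)
2735.4 T = 41584 + 7691.2 + 22810 = 72085
T ≈ 26.35 °C, under the boiling point, so the assumption holds.

T_f ≈ 26.4 °C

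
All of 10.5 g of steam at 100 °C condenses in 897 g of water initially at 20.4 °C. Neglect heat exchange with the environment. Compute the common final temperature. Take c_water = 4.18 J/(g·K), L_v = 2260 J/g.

T_f ≈ 27.6 °C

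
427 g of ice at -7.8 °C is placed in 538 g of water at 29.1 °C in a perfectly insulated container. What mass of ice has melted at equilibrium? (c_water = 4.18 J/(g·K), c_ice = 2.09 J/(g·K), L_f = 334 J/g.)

m_melted ≈ 175 g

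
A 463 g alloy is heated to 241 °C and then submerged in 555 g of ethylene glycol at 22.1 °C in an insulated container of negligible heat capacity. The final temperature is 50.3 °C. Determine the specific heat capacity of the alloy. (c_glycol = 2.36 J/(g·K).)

Heat lost by the alloy = heat gained by the glycol:
463×c×(241 − 50.3) = 555×2.36×(50.3 − 22.1)
88294 c = 36936  ⇒  c ≈ 0.4183 J/(g·K)

c ≈ 0.418 J/(g·K)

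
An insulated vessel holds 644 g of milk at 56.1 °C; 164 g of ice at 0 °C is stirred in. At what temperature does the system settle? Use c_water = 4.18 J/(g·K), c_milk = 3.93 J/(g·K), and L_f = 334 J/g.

T_f ≈ 27.1 °C

Taking heat into each body as positive, Σ m c ΔT = 0:
latent heat to melt: 164·334 = 54776; warm the meltwater: 685.52 T; milk cools: 644·3.93·(T − 56.1) = 2530.9(T − 56.1)
3216.4 T = 141985 − 54776 = 87209
T ≈ 27.11 °C — above 0 °C, consistent with complete melting.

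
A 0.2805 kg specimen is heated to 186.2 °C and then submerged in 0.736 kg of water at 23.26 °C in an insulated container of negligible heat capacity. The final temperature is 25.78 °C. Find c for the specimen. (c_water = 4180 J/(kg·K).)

c ≈ 172 J/(kg·K)

Conservation of energy gives ΣQ = 0:
0.2805×c×(25.78 − 186.2) + 0.736×4180×(25.78 − 23.26) = 0
-45 c = -7752.7
c = -7752.7/-45 ≈ 172.3 J/(kg·K)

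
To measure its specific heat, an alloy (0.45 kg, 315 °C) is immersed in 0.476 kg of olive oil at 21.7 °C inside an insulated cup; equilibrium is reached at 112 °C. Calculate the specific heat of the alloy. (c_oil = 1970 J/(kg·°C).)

c ≈ 927 J/(kg·°C)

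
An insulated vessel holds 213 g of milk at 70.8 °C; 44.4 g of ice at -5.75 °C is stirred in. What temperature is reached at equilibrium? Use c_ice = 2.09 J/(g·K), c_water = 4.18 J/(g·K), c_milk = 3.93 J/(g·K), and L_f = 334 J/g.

T_f ≈ 42.9 °C

Sum of m c ΔT and latent-heat terms is zero:
warm ice to 0 °C: 44.4×2.09×(0 − (-5.75)) = 533.58; latent heat to melt: 44.4×334 = 14830; meltwater 0→T: 44.4×4.18×T = 185.59 T; milk: 837.09(T − 70.8)
1022.7 T = 59266 − 15363 = 43903
T ≈ 42.93 °C. Since T > 0 °C, the all-ice-melts assumption holds.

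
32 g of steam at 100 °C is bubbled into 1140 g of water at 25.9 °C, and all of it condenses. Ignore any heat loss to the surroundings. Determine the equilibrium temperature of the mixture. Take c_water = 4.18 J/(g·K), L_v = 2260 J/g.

Net heat exchanged in the isolated system is zero:
steam→water at 100 °C releases m L_v = 32·2260 = 72320; condensed water 100 °C→T: 133.76(T − 100); water warms: 1140·4.18·(T − 25.9) = 4765.2(T − 25.9)
4899 T = 72320 + 13376 + 123419 = 209115
T ≈ 42.69 °C — below 100 °C, confirming all the steam condensed.

T_f ≈ 42.7 °C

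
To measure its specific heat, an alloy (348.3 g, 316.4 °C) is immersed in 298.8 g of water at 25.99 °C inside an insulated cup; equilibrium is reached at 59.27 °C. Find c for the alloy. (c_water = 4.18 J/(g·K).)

Heat lost by the alloy = heat gained by the water:
348.3×c×(316.4 − 59.27) = 298.8×4.18×(59.27 − 25.99)
89558 c = 41566  ⇒  c ≈ 0.4641 J/(g·K)

c ≈ 0.464 J/(g·K)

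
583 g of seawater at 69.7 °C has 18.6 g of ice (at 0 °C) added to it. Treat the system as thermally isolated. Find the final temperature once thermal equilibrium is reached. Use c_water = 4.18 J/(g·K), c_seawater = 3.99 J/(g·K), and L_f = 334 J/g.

Net heat exchanged in the isolated system is zero:
fusion: m_ice L_f = 18.6·334 = 6212.4; meltwater 0→T: 18.6·4.18·T = 77.75 T; seawater: 2326.2(T − 69.7)
2403.9 T = 162134 − 6212.4 = 155922
T ≈ 64.86 °C (positive, so assuming full melt was valid).

T_f ≈ 64.9 °C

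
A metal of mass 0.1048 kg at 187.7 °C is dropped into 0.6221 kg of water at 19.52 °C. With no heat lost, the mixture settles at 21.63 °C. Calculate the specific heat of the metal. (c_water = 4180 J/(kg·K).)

c ≈ 315 J/(kg·K)

Setting the total heat transfer to zero:
0.1048·c·(21.63 − 187.7) + 0.6221·4180·(21.63 − 19.52) = 0
-17.4 c = -5486.8
c = -5486.8/-17.4 ≈ 315.3 J/(kg·K)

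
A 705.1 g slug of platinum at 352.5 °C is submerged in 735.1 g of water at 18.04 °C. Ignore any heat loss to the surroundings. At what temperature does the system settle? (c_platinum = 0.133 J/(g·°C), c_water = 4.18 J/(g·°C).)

T_f ≈ 27.9 °C

Net heat exchanged in the isolated system is zero:
705.1×0.133×(T − 352.5) + 735.1×4.18×(T − 18.04) = 0
(93.78 + 3072.7) T = 93.78×352.5 + 3072.7×18.04
T = 88489 / 3166.5 = 27.9 °C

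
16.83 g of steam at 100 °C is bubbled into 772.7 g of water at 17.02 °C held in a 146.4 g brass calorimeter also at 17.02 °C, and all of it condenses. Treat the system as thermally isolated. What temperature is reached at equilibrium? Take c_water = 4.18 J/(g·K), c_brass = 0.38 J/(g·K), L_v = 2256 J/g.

T_f ≈ 30.1 °C

Setting the total heat transfer to zero:
condense steam: −16.83×2256 = −37968; condensate cools 100→T: 16.83×4.18×(T − 100) = 70.35(T − 100); water warms: 772.7×4.18×(T − 17.02) = 3229.9(T − 17.02); cup: 55.63(T − 17.02)
3355.9 T = 37968 + 7034.9 + 55920 = 100923
T ≈ 30.07 °C (< 100 °C, so full condensation is consistent).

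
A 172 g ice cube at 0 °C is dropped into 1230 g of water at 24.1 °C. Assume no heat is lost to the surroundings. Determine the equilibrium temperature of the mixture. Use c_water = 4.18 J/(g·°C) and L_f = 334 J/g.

Heat gained plus heat lost sum to zero:
melt ice: 172×334 = 57448
  meltwater 0→T: 172×4.18×T = 718.96 T
  water: 5141.4(T − 24.1)
5860.4 T = 123908 − 57448 = 66460
T ≈ 11.34 °C (positive, so assuming full melt was valid).

T_f ≈ 11.3 °C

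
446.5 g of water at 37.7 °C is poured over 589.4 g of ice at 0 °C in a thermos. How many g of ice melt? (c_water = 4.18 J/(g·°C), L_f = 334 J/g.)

Cooling the water to 0 °C releases 446.5·4.18·37.7 = 70362 J.
Fully melting the ice requires m_ice L_f = 589.4·334 = 196860 J.
That's not enough to melt it all — equilibrium is at 0 °C with ice remaining.
Mass melted = 70362/334 ≈ 210.7 g.

m_melted ≈ 211 g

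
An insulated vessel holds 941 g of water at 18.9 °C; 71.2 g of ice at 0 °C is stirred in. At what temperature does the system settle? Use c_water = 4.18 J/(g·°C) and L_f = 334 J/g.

T_f ≈ 11.9 °C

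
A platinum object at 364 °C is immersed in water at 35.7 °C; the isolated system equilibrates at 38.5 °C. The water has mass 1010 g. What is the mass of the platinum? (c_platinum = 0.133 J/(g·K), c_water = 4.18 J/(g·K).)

Heat lost by the platinum = heat gained by the water:
m×0.133×(364 − 38.5) = 1010×4.18×(38.5 − 35.7)
43.29 m = 11821  ⇒  m ≈ 273.1 g

m ≈ 273 g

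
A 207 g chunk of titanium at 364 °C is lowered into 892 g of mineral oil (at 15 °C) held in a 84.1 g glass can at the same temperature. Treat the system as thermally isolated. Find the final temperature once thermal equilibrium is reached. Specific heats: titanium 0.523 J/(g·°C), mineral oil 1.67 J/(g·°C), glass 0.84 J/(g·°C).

T_f ≈ 37.6 °C

Heat gained plus heat lost sum to zero:
207×0.523×(T − 364) + 892×1.67×(T − 15) + 84.1×0.84×(T − 15) = 0
108.26(T − 364) + 1489.6(T − 15) + 70.64(T − 15) = 0
(108.26 + 1489.6 + 70.64) T = 108.26×364 + 1489.6×15 + 70.64×15
T = 62811/1668.5 ≈ 37.64 °C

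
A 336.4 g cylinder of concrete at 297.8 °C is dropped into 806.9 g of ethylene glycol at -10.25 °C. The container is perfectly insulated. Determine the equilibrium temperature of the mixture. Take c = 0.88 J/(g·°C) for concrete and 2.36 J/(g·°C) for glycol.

Setting the total heat transfer to zero:
336.4·0.88·(T − 297.8) + 806.9·2.36·(T − (-10.25)) = 0
(296.03 + 1904.3) T = 296.03·297.8 + 1904.3·(-10.25)
T ≈ 31.20 °C

T_f ≈ 31.2 °C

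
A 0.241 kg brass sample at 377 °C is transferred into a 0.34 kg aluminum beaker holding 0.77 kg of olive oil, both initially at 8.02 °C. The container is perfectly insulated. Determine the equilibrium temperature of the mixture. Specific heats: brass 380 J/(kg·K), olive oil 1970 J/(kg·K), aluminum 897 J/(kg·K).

Let T be the final temperature. ΣQ_i = 0:
0.241*380*(T − 377) + 0.77*1970*(T − 8.02) + 0.34*897*(T − 8.02) = 0
(91.58 + 1516.9 + 304.98) T = 91.58*377 + 1516.9*8.02 + 304.98*8.02
T = 49137 / 1913.5 = 25.7 °C

T_f ≈ 25.7 °C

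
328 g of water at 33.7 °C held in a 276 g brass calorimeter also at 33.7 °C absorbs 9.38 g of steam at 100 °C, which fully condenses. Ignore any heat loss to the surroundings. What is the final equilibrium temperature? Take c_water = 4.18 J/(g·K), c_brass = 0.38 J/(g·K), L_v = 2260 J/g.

T_f ≈ 49.4 °C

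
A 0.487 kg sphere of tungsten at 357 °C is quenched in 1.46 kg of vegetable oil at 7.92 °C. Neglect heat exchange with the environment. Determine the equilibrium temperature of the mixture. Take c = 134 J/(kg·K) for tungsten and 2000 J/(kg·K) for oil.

T_f ≈ 15.6 °C

|Q_tungsten| = |Q_oil|:
0.487·134·(357 − T) = 1.46·2000·(T − 7.92)
65.26(357 − T) = 2920(T − 7.92)
2985.3 T = 46424  ⇒  T ≈ 15.55 °C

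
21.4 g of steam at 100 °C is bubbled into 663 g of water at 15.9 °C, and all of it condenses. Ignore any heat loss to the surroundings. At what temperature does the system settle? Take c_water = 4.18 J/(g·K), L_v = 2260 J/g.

T_f ≈ 35.4 °C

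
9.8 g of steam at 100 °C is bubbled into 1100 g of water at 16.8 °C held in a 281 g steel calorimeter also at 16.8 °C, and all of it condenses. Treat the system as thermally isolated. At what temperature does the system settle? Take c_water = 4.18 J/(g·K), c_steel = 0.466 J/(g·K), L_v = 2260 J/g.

T_f ≈ 22.2 °C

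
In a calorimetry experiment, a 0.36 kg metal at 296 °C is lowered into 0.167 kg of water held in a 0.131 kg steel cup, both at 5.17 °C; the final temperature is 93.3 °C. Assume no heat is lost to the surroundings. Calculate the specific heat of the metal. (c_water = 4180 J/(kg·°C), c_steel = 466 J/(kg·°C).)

c ≈ 917 J/(kg·°C)

Let T be the final temperature. ΣQ_i = 0:
0.36·c·(93.3 − 296) + 0.167·4180·(93.3 − 5.17) + 0.131·466·(93.3 − 5.17) = 0
-72.97 c = -66900
c = -66900/-72.97 ≈ 916.8 J/(kg·°C)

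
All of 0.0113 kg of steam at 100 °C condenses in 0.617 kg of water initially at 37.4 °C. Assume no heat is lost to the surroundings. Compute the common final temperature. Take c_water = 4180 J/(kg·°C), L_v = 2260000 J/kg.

T_f ≈ 48.2 °C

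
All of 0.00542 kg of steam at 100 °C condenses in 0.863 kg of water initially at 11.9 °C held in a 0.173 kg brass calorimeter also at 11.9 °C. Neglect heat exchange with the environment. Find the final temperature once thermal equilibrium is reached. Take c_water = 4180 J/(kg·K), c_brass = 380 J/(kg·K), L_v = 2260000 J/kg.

T_f ≈ 15.8 °C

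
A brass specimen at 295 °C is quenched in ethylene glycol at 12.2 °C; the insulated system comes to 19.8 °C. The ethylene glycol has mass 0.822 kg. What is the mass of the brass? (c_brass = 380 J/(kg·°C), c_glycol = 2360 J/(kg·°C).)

m ≈ 0.141 kg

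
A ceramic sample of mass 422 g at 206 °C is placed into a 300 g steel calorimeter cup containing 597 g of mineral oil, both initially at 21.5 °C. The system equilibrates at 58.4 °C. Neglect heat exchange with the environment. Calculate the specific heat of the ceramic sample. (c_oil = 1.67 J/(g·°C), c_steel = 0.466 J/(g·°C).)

Let T be the final temperature. ΣQ_i = 0:
422×c×(58.4 − 206) + 597×1.67×(58.4 − 21.5) + 300×0.466×(58.4 − 21.5) = 0
-62287 c = -41948
c = -41948/-62287 ≈ 0.6735 J/(g·°C)

c ≈ 0.673 J/(g·°C)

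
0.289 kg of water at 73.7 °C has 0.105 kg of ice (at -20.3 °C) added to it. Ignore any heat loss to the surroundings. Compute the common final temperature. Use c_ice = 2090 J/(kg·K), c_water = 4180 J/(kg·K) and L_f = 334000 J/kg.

Heat gained plus heat lost sum to zero:
warm ice to 0 °C: 0.105·2090·(0 − (-20.3)) = 4454.8; latent heat to melt: 0.105·334000 = 35070; warm the meltwater: 438.9 T; water cools: 0.289·4180·(T − 73.7) = 1208(T − 73.7)
1646.9 T = 89031 − 39525 = 49506
T ≈ 30.06 °C (positive, so assuming full melt was valid).

T_f ≈ 30.1 °C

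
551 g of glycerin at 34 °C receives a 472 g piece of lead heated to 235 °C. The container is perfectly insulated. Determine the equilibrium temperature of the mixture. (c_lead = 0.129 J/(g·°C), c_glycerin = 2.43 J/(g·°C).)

T_f ≈ 42.7 °C

Taking heat into each body as positive, Σ m c ΔT = 0:
472·0.129·(T − 235) + 551·2.43·(T − 34) = 0
1399.8 T = 59832
T = 59832 / 1399.8 = 42.7 °C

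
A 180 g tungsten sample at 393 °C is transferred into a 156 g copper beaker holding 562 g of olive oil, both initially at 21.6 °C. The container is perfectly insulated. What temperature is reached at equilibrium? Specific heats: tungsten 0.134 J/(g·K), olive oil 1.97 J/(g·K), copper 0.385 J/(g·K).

T_f ≈ 29.1 °C

T_f is the heat-capacity-weighted average of the initial temperatures:
T_f = (24.12×393 + 1107.1×21.6 + 60.06×21.6) / (24.12 + 1107.1 + 60.06)
    = 34691 / 1191.3 ≈ 29.12 °C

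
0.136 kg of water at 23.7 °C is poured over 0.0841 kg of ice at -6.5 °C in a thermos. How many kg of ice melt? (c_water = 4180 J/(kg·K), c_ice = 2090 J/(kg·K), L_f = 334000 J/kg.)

Heat available from the water dropping to 0 °C: 0.136×4180×23.7 = 13473 J.
Warming the ice to 0 °C takes 0.0841×2090×6.5 = 1142.5 J, leaving 12330 J for melting.
To melt every bit of ice: 0.0841×334000 = 28089 J.
That's not enough to melt it all — equilibrium is at 0 °C with ice remaining.
m_melt = 12330 / L_f = 0.03692 kg.

m_melted ≈ 0.0369 kg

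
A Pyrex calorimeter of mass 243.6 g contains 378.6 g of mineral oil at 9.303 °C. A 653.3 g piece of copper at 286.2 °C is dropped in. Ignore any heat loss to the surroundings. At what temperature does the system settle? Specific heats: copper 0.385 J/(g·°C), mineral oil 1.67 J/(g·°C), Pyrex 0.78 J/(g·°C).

T_f = Σ m_i c_i T_i / Σ m_i c_i:
T_f = (251.52*286.2 + 632.26*9.303 + 190.01*9.303) / (251.52 + 632.26 + 190.01)
    = 79635 / 1073.8 ≈ 74.16 °C

T_f ≈ 74.2 °C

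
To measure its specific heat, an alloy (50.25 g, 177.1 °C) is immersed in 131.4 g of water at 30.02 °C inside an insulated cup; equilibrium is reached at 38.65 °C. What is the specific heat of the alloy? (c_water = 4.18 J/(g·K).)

c ≈ 0.681 J/(g·K)

Heat lost by the alloy = heat gained by the water:
50.25·c·(177.1 − 38.65) = 131.4·4.18·(38.65 − 30.02)
6957.1 c = 4740  ⇒  c ≈ 0.6813 J/(g·K)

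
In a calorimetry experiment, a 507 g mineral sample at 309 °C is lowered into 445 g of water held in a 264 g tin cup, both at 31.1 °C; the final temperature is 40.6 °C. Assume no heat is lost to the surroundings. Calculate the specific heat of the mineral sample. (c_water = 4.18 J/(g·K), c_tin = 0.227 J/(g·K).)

Conservation of energy gives ΣQ = 0:
507×c×(40.6 − 309) + 445×4.18×(40.6 − 31.1) + 264×0.227×(40.6 − 31.1) = 0
-136079 c = -18240
c = -18240/-136079 ≈ 0.134 J/(g·K)

c ≈ 0.134 J/(g·K)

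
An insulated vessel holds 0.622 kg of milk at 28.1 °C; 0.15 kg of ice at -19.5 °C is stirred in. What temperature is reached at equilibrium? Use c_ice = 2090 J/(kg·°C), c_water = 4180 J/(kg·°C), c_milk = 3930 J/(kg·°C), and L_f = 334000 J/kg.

Energy balance with sensible and latent terms:
ice -19.5→0 °C: 0.15·2090·19.5 = 6113.2
  latent heat to melt: 0.15·334000 = 50100
  meltwater 0→T: 0.15·4180·T = 627 T
  milk cools: 0.622·3930·(T − 28.1) = 2444.5(T − 28.1)
3071.5 T = 68689 − 56213 = 12476
T ≈ 4.06 °C. Since T > 0 °C, the all-ice-melts assumption holds.

T_f ≈ 4.1 °C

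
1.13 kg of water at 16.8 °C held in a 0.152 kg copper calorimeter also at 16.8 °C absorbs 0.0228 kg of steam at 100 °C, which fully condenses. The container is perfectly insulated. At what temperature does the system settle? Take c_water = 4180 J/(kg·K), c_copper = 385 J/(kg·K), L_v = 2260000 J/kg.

T_f ≈ 29.0 °C

Net heat exchanged in the isolated system is zero:
steam→water at 100 °C releases m L_v = 0.0228×2260000 = 51528; condensate cools 100→T: 0.0228×4180×(T − 100) = 95.3(T − 100); original water: 4723.4(T − 16.8); cup: 58.52(T − 16.8)
4877.2 T = 51528 + 9530.4 + 80336 = 141395
T ≈ 28.99 °C (< 100 °C, so full condensation is consistent).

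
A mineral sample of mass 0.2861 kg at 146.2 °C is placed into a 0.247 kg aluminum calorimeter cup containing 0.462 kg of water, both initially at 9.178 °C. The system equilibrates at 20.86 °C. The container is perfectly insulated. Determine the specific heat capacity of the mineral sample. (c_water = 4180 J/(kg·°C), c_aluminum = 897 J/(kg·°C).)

Heat gained plus heat lost sum to zero:
0.2861×c×(20.86 − 146.2) + 0.462×4180×(20.86 − 9.178) + 0.247×897×(20.86 − 9.178) = 0
-35.86 c = -25148
c = -25148/-35.86 ≈ 701.3 J/(kg·°C)

c ≈ 701 J/(kg·°C)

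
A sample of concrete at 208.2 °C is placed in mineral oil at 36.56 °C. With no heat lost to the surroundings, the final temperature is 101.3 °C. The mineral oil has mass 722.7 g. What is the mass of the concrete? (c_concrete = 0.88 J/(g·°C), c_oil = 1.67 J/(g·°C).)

Heat lost by the concrete = heat gained by the oil:
m·0.88·(208.2 − 101.3) = 722.7·1.67·(101.3 − 36.56)
94.07 m = 78135  ⇒  m ≈ 830.6 g

m ≈ 831 g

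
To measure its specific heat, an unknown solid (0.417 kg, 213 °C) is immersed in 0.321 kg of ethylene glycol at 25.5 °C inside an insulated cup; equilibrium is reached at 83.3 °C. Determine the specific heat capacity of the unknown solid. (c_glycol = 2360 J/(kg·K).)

c ≈ 810 J/(kg·K)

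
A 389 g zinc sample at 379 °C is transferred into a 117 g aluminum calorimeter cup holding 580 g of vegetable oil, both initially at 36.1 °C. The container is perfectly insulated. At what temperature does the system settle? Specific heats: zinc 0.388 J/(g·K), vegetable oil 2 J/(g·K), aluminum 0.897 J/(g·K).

T_f ≈ 72.7 °C

T_f is the heat-capacity-weighted average of the initial temperatures:
T_f = (150.93×379 + 1160×36.1 + 104.95×36.1) / (150.93 + 1160 + 104.95)
    = 102868 / 1415.9 ≈ 72.65 °C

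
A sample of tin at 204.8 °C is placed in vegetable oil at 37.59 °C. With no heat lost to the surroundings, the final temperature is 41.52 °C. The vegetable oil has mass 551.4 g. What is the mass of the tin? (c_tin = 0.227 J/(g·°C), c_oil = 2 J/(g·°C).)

|Q_tin| = |Q_oil|:
m·0.227·(204.8 − 41.52) = 551.4·2·(41.52 − 37.59)
37.06 m = 4334  ⇒  m ≈ 116.9 g

m ≈ 117 g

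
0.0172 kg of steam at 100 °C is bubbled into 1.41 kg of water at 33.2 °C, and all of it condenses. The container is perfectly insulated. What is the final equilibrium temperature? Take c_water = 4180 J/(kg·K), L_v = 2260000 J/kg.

T_f ≈ 40.5 °C

Sum of m c ΔT and latent-heat terms is zero:
latent heat released on condensation: 0.0172×2260000 = 38872
  condensed water 100 °C→T: 71.9(T − 100)
  original water: 5893.8(T − 33.2)
5965.7 T = 38872 + 7189.6 + 195674 = 241736
T ≈ 40.52 °C (< 100 °C, so full condensation is consistent).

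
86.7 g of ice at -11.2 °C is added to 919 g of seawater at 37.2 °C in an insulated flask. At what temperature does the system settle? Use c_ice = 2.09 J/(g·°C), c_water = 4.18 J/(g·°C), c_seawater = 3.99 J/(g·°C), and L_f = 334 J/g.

T_f ≈ 26.2 °C

Setting the total heat transfer to zero:
ice -11.2→0 °C: 86.7×2.09×11.2 = 2029.5
  melt ice: 86.7×334 = 28958
  warm the meltwater: 362.41 T
  seawater: 3666.8(T − 37.2)
4029.2 T = 136405 − 30987 = 105418
T ≈ 26.16 °C — above 0 °C, consistent with complete melting.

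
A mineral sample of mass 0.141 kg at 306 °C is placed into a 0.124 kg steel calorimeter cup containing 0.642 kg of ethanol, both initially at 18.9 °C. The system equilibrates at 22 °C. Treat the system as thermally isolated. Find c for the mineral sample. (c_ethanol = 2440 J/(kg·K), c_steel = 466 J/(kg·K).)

Conservation of energy gives ΣQ = 0:
0.141×c×(22 − 306) + 0.642×2440×(22 − 18.9) + 0.124×466×(22 − 18.9) = 0
-40.04 c = -5035.2
c = -5035.2/-40.04 ≈ 125.7 J/(kg·K)

c ≈ 126 J/(kg·K)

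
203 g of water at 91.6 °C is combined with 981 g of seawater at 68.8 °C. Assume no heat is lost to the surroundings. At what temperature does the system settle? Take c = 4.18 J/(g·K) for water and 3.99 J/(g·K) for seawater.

T_f ≈ 72.9 °C

Taking heat into each body as positive, Σ m c ΔT = 0:
203·4.18·(T − 91.6) + 981·3.99·(T − 68.8) = 0
848.54(T − 91.6) + 3914.2(T − 68.8) = 0
(848.54 + 3914.2) T = 848.54·91.6 + 3914.2·68.8
T = 347023/4762.7 ≈ 72.86 °C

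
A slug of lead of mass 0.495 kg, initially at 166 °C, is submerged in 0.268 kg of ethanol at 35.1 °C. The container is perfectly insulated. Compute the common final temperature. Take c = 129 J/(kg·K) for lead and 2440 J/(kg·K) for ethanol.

T_f ≈ 46.7 °C

Setting the total heat transfer to zero:
0.495·129·(T − 166) + 0.268·2440·(T − 35.1) = 0
63.85(T − 166) + 653.92(T − 35.1) = 0
(63.85 + 653.92) T = 63.85·166 + 653.92·35.1
T = 33553 / 717.78 = 46.7 °C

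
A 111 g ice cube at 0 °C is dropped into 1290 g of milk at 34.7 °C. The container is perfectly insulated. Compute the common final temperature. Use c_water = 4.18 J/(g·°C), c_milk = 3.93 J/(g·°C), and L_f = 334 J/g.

T_f ≈ 25.1 °C

Taking heat into each body as positive, Σ m c ΔT = 0:
fusion: m_ice L_f = 111·334 = 37074; meltwater 0→T: 111·4.18·T = 463.98 T; milk cools: 1290·3.93·(T − 34.7) = 5069.7(T − 34.7)
5533.7 T = 175919 − 37074 = 138845
T ≈ 25.09 °C — above 0 °C, consistent with complete melting.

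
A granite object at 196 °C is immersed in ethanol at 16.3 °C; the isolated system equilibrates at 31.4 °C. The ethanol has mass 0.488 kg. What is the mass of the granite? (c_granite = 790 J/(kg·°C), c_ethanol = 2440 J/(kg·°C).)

m ≈ 0.138 kg

|Q_granite| = |Q_ethanol|:
m×790×(196 − 31.4) = 0.488×2440×(31.4 − 16.3)
130034 m = 17980  ⇒  m ≈ 0.1383 kg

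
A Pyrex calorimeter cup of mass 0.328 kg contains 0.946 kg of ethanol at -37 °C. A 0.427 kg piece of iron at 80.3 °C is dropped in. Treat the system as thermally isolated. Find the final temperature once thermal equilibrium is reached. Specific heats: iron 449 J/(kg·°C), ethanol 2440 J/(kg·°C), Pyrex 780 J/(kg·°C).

T_f ≈ -28.8 °C

T_f is the heat-capacity-weighted average of the initial temperatures:
T_f = (191.72×80.3 + 2308.2×(-37) + 255.84×(-37)) / (191.72 + 2308.2 + 255.84)
    = -79476 / 2755.8 ≈ -28.84 °C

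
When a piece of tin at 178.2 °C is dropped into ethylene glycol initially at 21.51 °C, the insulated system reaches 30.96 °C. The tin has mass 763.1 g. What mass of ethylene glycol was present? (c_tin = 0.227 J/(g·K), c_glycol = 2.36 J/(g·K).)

m ≈ 1140 g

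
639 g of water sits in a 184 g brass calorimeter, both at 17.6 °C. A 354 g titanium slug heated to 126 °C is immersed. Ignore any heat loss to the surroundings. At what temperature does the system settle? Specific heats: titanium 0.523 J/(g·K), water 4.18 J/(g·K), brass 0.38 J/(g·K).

T_f ≈ 24.5 °C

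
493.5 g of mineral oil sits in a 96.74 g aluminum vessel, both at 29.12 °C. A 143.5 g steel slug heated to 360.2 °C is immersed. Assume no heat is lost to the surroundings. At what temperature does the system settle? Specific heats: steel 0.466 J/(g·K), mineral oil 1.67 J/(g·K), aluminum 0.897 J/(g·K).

Setting the total heat transfer to zero:
143.5*0.466*(T − 360.2) + 493.5*1.67*(T − 29.12) + 96.74*0.897*(T − 29.12) = 0
977.79 T = 50613
T = 50613/977.79 ≈ 51.76 °C

T_f ≈ 51.8 °C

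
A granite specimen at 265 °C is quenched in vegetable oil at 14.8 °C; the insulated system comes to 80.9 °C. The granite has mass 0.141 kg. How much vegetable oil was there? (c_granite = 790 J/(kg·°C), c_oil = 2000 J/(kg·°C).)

m ≈ 0.155 kg

Heat lost by the granite = heat gained by the oil:
0.141×790×(265 − 80.9) = m×2000×(80.9 − 14.8)
132200 m = 20507  ⇒  m ≈ 0.1551 kg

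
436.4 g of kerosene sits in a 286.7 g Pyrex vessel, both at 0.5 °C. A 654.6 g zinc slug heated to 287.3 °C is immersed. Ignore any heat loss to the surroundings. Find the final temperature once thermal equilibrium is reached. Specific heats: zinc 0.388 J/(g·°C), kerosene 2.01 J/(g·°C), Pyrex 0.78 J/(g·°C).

T_f ≈ 54.3 °C

T_f = Σ m_i c_i T_i / Σ m_i c_i:
T_f = (253.98×287.3 + 877.16×0.5 + 223.63×0.5) / (253.98 + 877.16 + 223.63)
    = 73520 / 1354.8 ≈ 54.27 °C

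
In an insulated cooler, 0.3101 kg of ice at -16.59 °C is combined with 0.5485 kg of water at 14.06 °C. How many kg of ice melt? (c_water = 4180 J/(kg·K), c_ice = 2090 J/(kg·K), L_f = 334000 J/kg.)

m_melted ≈ 0.0643 kg

Cooling the water to 0 °C releases 0.5485×4180×14.06 = 32236 J.
Of that, 0.3101×2090×16.59 = 10752 J goes to bring the ice to 0 °C, leaving 21484 J.
To melt every bit of ice: 0.3101×334000 = 103573 J.
That's not enough to melt it all — equilibrium is at 0 °C with ice remaining.
m_melt = 21484 / L_f = 0.06432 kg.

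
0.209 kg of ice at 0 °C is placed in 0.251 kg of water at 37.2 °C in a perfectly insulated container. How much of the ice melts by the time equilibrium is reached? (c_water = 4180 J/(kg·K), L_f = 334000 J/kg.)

Heat available from the water dropping to 0 °C: 0.251·4180·37.2 = 39029 J.
Fully melting the ice requires m_ice L_f = 0.209·334000 = 69806 J.
39029 J < 69806 J, so only part of the ice melts and the system sits at 0 °C.
m_melted·334000 = 39029  ⇒  m_melted ≈ 0.1169 kg.

m_melted ≈ 0.117 kg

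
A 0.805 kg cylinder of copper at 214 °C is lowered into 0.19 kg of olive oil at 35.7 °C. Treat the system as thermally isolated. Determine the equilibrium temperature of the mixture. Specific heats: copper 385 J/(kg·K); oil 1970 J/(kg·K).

Heat gained plus heat lost sum to zero:
0.805×385×(T − 214) + 0.19×1970×(T − 35.7) = 0
309.93(T − 214) + 374.3(T − 35.7) = 0
684.23 T = 79686
T ≈ 116.46 °C

T_f ≈ 116.5 °C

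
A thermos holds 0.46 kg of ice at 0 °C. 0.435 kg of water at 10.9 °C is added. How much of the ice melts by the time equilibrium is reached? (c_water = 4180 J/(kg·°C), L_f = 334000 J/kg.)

Water can give up m c ΔT = 0.435·4180·10.9 = 19819 J before reaching 0 °C.
Fully melting the ice requires m_ice L_f = 0.46·334000 = 153640 J.
Since 19819 < 153640 J, not all the ice melts; equilibrium is at 0 °C.
Mass melted = 19819/334000 ≈ 0.05934 kg.

m_melted ≈ 0.0593 kg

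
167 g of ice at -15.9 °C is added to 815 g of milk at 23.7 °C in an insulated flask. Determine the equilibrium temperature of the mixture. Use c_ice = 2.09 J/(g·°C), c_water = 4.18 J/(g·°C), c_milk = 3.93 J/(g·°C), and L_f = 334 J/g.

Setting the total heat transfer to zero:
warm ice to 0 °C: 167×2.09×(0 − (-15.9)) = 5549.6; melt ice: 167×334 = 55778; meltwater 0→T: 167×4.18×T = 698.06 T; milk: 3203(T − 23.7)
3901 T = 75910 − 61328 = 14582
T ≈ 3.74 °C. Since T > 0 °C, the all-ice-melts assumption holds.

T_f ≈ 3.7 °C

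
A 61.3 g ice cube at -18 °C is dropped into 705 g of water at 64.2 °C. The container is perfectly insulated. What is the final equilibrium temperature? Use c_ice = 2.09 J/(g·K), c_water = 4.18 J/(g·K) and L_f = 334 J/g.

Energy conservation, ΣQ = 0:
warm ice to 0 °C: 61.3×2.09×(0 − (-18)) = 2306.1; fusion: m_ice L_f = 61.3×334 = 20474; warm the meltwater: 256.23 T; water cools: 705×4.18×(T − 64.2) = 2946.9(T − 64.2)
3203.1 T = 189191 − 22780 = 166411
T ≈ 51.95 °C (positive, so assuming full melt was valid).

T_f ≈ 52.0 °C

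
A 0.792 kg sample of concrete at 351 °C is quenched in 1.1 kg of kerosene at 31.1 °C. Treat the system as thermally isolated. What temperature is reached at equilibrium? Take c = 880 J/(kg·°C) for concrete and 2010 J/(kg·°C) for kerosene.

Net heat exchanged in the isolated system is zero:
0.792*880*(T − 351) + 1.1*2010*(T − 31.1) = 0
696.96(T − 351) + 2211(T − 31.1) = 0
2908 T = 313395
T ≈ 107.77 °C

T_f ≈ 107.8 °C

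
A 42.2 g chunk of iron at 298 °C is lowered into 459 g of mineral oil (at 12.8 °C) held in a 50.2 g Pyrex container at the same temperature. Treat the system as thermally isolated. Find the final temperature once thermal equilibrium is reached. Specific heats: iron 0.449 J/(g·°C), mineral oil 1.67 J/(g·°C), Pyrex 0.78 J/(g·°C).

Let T be the final temperature. ΣQ_i = 0:
42.2·0.449·(T − 298) + 459·1.67·(T − 12.8) + 50.2·0.78·(T − 12.8) = 0
18.95(T − 298) + 766.53(T − 12.8) + 39.16(T − 12.8) = 0
(18.95 + 766.53 + 39.16) T = 18.95·298 + 766.53·12.8 + 39.16·12.8
T = 15959/824.63 ≈ 19.35 °C

T_f ≈ 19.4 °C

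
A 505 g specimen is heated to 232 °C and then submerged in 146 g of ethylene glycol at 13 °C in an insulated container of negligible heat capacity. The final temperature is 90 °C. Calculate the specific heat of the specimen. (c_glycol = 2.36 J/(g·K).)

c ≈ 0.37 J/(g·K)

Net heat exchanged in the isolated system is zero:
505×c×(90 − 232) + 146×2.36×(90 − 13) = 0
-71710 c = -26531
c = -26531/-71710 ≈ 0.37 J/(g·K)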